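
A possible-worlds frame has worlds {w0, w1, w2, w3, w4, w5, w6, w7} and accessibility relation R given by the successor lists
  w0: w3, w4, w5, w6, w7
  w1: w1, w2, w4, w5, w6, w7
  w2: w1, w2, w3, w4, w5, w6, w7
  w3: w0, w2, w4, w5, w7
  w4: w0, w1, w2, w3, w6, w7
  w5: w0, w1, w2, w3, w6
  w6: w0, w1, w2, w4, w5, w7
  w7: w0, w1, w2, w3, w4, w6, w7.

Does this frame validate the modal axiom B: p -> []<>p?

Yes

Axiom B corresponds to the accessibility relation being symmetric.
Symmetric: yes — every pair in R has its reverse in R.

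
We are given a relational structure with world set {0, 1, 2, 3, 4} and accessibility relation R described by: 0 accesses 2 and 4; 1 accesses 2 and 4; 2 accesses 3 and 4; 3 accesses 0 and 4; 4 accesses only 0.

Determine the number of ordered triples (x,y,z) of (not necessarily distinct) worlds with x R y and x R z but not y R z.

12

Enumerating: (0,2,2), (0,4,2), (0,4,4), (1,2,2), (1,4,2), (1,4,4), (2,3,3), (2,4,3), (2,4,4), (3,0,0), (3,4,4), (4,0,0).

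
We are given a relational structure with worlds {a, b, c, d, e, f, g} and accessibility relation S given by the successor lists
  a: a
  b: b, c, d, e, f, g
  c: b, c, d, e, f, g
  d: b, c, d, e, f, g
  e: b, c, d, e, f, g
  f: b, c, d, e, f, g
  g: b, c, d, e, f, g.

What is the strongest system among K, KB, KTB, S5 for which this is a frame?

S5

Symmetric (axiom B): yes — every pair in S has its reverse in S.
Reflexive (axiom T): yes — every world is S-related to itself.
Euclidean (axiom 5): yes — any two successors of a common world are S-related.
So F validates K, KB, KTB, S5. The strongest is S5.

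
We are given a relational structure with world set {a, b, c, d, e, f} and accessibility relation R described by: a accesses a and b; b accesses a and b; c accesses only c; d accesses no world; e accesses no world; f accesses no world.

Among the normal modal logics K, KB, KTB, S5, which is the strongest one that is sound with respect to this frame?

Symmetric (axiom B): yes — every pair in R has its reverse in R.
Reflexive (axiom T): no — d is not related to itself.
Euclidean (axiom 5): yes — any two successors of a common world are R-related.
So F validates K, KB; KTB would additionally require R to be reflexive. The strongest is KB.

KB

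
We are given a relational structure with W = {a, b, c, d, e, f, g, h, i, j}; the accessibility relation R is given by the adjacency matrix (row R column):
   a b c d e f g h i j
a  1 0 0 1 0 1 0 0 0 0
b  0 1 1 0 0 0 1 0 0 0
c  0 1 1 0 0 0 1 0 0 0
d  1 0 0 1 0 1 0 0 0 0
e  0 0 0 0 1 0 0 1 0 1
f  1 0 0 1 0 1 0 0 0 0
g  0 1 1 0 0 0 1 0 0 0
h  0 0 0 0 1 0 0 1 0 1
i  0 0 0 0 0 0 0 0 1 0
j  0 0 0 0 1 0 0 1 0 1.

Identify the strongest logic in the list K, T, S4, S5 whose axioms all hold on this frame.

S5

Reflexive (axiom T): yes — every world is R-related to itself.
Transitive (axiom 4): yes — every two-step R-path is closed by a direct edge.
Euclidean (axiom 5): yes — any two successors of a common world are R-related.
So F validates K, T, S4, S5. The strongest is S5.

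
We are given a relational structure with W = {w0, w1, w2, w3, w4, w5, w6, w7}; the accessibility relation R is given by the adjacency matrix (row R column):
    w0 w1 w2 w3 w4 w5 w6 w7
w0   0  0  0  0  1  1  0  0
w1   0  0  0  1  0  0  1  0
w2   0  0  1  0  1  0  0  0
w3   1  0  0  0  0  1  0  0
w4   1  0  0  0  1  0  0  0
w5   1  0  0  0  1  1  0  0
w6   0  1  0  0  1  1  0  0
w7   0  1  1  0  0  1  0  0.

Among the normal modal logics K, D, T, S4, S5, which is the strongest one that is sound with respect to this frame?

Serial (axiom D): yes — every world has a successor (e.g. w0 R w4).
Reflexive (axiom T): no — w0 is not related to itself.
Transitive (axiom 4): no — w1 R w3 and w3 R w0, but not w1 R w0.
Euclidean (axiom 5): no — w0 R w4 and w0 R w5, but not w4 R w5.
So F validates K, D; T would additionally require R to be reflexive. The strongest is D.

D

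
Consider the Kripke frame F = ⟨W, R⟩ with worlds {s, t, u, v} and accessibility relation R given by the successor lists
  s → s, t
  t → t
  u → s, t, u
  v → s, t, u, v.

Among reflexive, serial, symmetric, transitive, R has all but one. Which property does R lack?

Reflexive: yes — every world is R-related to itself.
Serial: yes — every world has a successor (e.g. s R s).
Symmetric: no — s R t but not t R s.
Transitive: yes — every two-step R-path is closed by a direct edge.
Only symmetric fails.

symmetric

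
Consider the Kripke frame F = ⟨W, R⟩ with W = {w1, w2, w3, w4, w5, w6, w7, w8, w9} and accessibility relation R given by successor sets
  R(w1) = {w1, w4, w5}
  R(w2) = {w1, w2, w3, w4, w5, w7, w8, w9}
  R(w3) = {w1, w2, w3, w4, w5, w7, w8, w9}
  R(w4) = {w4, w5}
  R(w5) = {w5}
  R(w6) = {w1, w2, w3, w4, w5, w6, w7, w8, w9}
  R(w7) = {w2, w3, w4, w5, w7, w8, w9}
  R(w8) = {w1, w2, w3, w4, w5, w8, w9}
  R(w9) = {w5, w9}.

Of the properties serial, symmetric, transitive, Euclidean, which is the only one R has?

Serial: yes — every world has a successor (e.g. w1 R w1).
Symmetric: no — w1 R w4 but not w4 R w1.
Transitive: no — w7 R w2 and w2 R w1, but not w7 R w1.
Euclidean: no — w1 R w5 and w1 R w4, but not w5 R w4.
Only serial holds.

serial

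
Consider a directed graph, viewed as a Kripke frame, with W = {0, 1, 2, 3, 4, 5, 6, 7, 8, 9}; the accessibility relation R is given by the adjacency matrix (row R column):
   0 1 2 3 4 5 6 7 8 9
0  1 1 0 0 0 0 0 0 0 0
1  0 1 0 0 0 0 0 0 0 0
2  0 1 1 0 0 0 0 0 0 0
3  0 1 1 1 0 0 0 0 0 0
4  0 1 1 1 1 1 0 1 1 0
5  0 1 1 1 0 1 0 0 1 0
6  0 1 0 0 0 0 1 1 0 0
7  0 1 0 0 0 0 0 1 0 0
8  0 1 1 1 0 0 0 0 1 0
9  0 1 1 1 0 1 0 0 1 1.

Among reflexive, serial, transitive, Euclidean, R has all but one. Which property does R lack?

Reflexive: yes — every world is R-related to itself.
Serial: yes — every world has a successor (e.g. 0 R 0).
Transitive: yes — every two-step R-path is closed by a direct edge.
Euclidean: no — 3 R 1 and 3 R 2, but not 1 R 2.
Only Euclidean fails.

Euclidean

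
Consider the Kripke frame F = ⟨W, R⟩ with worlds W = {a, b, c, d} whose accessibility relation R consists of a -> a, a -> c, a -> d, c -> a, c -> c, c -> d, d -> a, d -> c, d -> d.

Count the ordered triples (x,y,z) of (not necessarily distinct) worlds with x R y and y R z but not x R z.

R is transitive; there are no such tuples.

0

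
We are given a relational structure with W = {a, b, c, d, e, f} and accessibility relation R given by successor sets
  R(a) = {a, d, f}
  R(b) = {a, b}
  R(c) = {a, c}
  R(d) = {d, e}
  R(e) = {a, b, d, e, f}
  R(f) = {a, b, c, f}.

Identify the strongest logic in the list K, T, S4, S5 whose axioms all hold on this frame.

Reflexive (axiom T): yes — every world is R-related to itself.
Transitive (axiom 4): no — a R d and d R e, but not a R e.
Euclidean (axiom 5): no — a R d and a R f, but not d R f.
So F validates K, T; S4 would additionally require R to be transitive. The strongest is T.

T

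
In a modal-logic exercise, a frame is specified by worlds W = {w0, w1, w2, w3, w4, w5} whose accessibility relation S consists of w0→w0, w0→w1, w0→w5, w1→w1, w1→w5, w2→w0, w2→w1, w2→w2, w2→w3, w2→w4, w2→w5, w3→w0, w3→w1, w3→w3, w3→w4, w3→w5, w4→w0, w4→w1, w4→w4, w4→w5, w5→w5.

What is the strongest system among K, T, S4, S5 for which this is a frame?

Reflexive (axiom T): yes — every world is S-related to itself.
Transitive (axiom 4): yes — every two-step S-path is closed by a direct edge.
Euclidean (axiom 5): no — w0 S w5 and w0 S w1, but not w5 S w1.
So F validates K, T, S4; S5 would additionally require S to be Euclidean. The strongest is S4.

S4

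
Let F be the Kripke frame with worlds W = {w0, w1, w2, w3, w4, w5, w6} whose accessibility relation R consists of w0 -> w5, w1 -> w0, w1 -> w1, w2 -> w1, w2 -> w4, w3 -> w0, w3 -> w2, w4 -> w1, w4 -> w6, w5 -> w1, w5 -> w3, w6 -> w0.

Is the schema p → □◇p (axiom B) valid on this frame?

The schema B characterises exactly the symmetric frames.
Symmetric: no — w0 R w5 but not w5 R w0.

No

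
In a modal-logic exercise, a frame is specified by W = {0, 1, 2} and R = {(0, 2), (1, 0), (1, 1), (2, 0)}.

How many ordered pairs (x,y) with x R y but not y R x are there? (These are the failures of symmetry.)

1

Enumerating: (1,0).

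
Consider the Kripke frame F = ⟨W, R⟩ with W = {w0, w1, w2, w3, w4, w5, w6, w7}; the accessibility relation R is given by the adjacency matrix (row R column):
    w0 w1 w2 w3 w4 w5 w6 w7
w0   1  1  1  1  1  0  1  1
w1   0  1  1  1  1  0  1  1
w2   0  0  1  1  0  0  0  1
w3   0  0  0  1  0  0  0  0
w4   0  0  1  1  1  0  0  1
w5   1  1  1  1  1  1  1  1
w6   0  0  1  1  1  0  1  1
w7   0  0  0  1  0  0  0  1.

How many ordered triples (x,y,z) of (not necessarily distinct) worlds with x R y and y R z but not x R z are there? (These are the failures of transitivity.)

0

R is transitive; there are no such tuples.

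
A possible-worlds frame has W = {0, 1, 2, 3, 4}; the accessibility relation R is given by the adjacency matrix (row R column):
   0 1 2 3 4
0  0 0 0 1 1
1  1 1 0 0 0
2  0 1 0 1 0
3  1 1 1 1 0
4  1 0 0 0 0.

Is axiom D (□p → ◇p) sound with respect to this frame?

The schema D characterises exactly the serial frames.
Serial: yes — every world has a successor (e.g. 0 R 3).

Yes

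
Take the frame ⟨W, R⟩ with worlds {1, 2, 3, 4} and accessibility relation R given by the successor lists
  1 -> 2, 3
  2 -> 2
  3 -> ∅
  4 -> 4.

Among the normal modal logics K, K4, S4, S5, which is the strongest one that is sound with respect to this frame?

Transitive (axiom 4): yes — every two-step R-path is closed by a direct edge.
Reflexive (axiom T): no — 1 is not related to itself.
Euclidean (axiom 5): no — 1 R 2 and 1 R 3, but not 2 R 3.
So F validates K, K4; S4 would additionally require R to be reflexive. The strongest is K4.

K4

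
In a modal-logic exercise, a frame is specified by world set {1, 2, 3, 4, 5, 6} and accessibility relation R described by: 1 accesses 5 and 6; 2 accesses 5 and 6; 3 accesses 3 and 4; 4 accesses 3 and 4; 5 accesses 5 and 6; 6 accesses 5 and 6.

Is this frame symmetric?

No

Symmetric: no — 1 R 5 but not 5 R 1.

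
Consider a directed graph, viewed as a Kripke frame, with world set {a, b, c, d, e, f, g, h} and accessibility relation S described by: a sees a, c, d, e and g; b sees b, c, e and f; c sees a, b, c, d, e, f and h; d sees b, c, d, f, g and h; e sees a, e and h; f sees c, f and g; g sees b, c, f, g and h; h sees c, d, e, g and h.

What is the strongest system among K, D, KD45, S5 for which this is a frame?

Serial (axiom D): yes — every world has a successor (e.g. a S a).
Euclidean (axiom 5): no — a S c and a S g, but not c S g.
Transitive (axiom 4): no — a S c and c S b, but not a S b.
Reflexive (axiom T): yes — every world is S-related to itself.
So F validates K, D; KD45 would additionally require S to be Euclidean and transitive. The strongest is D.

D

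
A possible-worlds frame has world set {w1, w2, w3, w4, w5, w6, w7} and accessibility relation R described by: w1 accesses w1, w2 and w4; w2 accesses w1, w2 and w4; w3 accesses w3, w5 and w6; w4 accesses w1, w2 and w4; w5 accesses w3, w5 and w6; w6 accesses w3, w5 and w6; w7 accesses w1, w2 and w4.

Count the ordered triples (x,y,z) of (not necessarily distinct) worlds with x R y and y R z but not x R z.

0

R is transitive; there are no such tuples.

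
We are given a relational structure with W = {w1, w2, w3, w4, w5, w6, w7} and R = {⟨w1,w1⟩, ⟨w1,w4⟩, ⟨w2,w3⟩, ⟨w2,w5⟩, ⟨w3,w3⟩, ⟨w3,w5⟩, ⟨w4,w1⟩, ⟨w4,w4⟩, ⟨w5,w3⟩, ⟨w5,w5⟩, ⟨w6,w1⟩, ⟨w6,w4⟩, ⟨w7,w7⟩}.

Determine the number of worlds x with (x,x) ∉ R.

2

Enumerating: w2, w6.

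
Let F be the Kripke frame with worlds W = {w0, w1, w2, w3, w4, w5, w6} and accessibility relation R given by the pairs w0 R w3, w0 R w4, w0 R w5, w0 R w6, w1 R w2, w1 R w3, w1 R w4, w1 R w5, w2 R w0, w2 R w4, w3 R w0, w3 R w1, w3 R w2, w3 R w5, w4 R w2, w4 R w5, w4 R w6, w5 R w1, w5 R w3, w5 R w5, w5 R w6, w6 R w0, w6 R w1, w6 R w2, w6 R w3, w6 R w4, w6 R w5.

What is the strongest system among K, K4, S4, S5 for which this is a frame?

Transitive (axiom 4): no — w0 R w3 and w3 R w1, but not w0 R w1.
Reflexive (axiom T): no — w0 is not related to itself.
Euclidean (axiom 5): no — w0 R w3 and w0 R w4, but not w3 R w4.
So F validates K; K4 would additionally require R to be transitive. The strongest is K.

K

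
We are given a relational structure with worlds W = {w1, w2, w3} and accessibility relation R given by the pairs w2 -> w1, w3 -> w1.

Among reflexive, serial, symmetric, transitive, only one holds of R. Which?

Reflexive: no — w1 is not related to itself.
Serial: no — w1 has no R-successor.
Symmetric: no — w2 R w1 but not w1 R w2.
Transitive: yes — every two-step R-path is closed by a direct edge.
Only transitive holds.

transitive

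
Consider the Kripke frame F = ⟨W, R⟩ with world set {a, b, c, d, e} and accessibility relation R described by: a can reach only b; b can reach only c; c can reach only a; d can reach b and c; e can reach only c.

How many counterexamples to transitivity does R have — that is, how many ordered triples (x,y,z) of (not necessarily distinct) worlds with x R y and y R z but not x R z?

5

Enumerating: (a,b,c), (b,c,a), (c,a,b), (d,c,a), (e,c,a).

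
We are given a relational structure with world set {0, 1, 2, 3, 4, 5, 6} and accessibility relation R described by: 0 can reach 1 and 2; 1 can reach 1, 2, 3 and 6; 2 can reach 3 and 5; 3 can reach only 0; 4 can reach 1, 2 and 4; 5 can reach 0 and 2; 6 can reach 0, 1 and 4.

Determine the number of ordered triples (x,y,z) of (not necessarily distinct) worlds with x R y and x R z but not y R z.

29

Enumerating: (0,2,1), (0,2,2), (1,2,1), (1,2,2), (1,2,6), (1,3,1), (1,3,2), (1,3,3), (1,3,6), (1,6,2), (1,6,3), (1,6,6), … and 17 more.
Total: 29.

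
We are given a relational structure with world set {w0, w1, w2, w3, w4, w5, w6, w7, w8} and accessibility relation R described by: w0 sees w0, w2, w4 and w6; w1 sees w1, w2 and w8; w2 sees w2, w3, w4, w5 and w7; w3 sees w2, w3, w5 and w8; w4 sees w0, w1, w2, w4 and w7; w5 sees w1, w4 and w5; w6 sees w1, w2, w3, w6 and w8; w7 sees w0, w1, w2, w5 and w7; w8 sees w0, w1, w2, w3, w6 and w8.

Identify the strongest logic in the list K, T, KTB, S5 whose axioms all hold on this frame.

T

Reflexive (axiom T): yes — every world is R-related to itself.
Symmetric (axiom B): no — w0 R w2 but not w2 R w0.
Euclidean (axiom 5): no — w0 R w2 and w0 R w6, but not w2 R w6.
So F validates K, T; KTB would additionally require R to be symmetric. The strongest is T.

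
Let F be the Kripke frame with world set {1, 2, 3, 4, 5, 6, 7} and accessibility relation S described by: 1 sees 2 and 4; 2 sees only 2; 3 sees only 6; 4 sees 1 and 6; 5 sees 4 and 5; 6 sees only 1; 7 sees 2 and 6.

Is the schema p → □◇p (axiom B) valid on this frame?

By correspondence theory, B is valid on a frame iff S is symmetric.
Symmetric: no — 1 S 2 but not 2 S 1.

No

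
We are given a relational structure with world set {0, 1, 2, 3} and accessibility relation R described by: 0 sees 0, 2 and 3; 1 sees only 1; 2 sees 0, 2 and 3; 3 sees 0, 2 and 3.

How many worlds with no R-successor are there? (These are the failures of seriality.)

R is serial; there are no such worlds.

0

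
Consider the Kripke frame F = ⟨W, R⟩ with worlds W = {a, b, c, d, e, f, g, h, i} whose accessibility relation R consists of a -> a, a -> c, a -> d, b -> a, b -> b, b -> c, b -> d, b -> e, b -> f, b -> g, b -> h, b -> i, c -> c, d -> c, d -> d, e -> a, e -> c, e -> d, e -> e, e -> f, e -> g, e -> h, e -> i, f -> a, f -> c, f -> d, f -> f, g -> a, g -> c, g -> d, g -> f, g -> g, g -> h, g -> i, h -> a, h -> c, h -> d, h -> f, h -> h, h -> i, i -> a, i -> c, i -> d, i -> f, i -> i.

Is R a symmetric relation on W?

Symmetric: no — a R c but not c R a.

No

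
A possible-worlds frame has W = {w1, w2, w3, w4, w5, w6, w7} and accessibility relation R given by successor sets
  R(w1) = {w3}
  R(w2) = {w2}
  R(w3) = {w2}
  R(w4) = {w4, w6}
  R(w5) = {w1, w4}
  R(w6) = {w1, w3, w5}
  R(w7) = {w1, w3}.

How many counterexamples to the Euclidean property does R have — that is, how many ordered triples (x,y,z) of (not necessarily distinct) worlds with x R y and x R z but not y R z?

16

Enumerating: (w1,w3,w3), (w4,w6,w4), (w4,w6,w6), (w5,w1,w1), (w5,w1,w4), (w5,w4,w1), (w6,w1,w1), (w6,w1,w5), (w6,w3,w1), (w6,w3,w3), (w6,w3,w5), (w6,w5,w3), (w6,w5,w5), (w7,w1,w1), (w7,w3,w1), (w7,w3,w3).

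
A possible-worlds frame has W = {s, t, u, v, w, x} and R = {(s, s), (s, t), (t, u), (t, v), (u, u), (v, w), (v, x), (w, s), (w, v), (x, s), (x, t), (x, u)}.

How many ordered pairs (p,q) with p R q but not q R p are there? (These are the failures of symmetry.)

Enumerating: (s,t), (t,u), (t,v), (v,x), (w,s), (x,s), (x,t), (x,u).

8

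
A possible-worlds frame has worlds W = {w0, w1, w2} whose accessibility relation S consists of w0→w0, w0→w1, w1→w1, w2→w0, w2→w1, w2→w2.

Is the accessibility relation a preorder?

Yes

Reflexive: yes — every world is S-related to itself.
Transitive: yes — every two-step S-path is closed by a direct edge.
So S is a preorder.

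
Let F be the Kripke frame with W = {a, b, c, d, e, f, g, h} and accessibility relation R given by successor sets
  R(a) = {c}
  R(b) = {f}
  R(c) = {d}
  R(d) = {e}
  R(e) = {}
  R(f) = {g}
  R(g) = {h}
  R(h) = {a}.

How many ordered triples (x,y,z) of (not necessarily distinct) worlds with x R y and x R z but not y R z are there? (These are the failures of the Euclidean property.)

Enumerating: (a,c,c), (b,f,f), (c,d,d), (d,e,e), (f,g,g), (g,h,h), (h,a,a).

7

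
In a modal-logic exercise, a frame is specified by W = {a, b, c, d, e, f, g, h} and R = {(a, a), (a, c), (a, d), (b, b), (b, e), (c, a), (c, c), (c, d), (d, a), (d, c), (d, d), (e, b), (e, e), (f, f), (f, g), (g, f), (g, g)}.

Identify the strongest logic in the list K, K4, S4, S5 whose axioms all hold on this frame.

Transitive (axiom 4): yes — every two-step R-path is closed by a direct edge.
Reflexive (axiom T): no — h is not related to itself.
Euclidean (axiom 5): yes — any two successors of a common world are R-related.
So F validates K, K4; S4 would additionally require R to be reflexive. The strongest is K4.

K4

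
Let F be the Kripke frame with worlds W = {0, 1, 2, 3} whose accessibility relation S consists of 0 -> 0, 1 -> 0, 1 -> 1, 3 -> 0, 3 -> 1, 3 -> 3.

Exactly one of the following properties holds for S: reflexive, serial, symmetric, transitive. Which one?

transitive

Reflexive: no — 2 is not related to itself.
Serial: no — 2 has no S-successor.
Symmetric: no — 1 S 0 but not 0 S 1.
Transitive: yes — every two-step S-path is closed by a direct edge.
Only transitive holds.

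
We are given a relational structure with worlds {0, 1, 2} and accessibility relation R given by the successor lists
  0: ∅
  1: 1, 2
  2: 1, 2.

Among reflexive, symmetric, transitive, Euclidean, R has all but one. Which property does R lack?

reflexive

Reflexive: no — 0 is not related to itself.
Symmetric: yes — every pair in R has its reverse in R.
Transitive: yes — every two-step R-path is closed by a direct edge.
Euclidean: yes — any two successors of a common world are R-related.
Only reflexive fails.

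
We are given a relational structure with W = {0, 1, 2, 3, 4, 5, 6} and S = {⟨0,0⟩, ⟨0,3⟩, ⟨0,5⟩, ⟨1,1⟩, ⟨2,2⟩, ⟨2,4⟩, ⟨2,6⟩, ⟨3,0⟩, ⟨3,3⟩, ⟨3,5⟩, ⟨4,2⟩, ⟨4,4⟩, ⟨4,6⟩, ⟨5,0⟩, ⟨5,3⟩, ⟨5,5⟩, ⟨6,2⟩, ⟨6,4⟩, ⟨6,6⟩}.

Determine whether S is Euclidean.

Yes

Euclidean: yes — any two successors of a common world are S-related.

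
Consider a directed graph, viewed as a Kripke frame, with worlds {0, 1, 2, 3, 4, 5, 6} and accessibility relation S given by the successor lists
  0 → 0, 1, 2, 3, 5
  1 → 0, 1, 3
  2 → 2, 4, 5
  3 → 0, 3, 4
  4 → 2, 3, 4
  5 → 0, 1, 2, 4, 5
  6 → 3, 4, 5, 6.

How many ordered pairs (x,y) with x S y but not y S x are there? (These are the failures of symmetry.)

Enumerating: (0,2), (1,3), (5,1), (5,4), (6,3), (6,4), (6,5).

7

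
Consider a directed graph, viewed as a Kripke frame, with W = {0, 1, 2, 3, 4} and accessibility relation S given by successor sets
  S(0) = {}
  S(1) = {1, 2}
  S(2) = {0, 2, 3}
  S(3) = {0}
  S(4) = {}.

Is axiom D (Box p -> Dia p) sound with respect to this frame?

No

By correspondence theory, D is valid on a frame iff S is serial.
Serial: no — 0 has no S-successor.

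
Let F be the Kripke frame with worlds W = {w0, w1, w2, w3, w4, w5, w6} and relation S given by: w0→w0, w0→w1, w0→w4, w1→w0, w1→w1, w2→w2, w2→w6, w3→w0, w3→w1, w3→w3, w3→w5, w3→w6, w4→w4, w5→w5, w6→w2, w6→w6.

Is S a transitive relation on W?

Transitive: no — w1 S w0 and w0 S w4, but not w1 S w4.

No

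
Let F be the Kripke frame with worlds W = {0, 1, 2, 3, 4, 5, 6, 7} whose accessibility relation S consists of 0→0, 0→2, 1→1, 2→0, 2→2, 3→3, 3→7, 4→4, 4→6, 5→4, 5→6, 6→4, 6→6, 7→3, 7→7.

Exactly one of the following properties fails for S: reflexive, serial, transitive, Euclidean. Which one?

reflexive

Reflexive: no — 5 is not related to itself.
Serial: yes — every world has a successor (e.g. 0 S 0).
Transitive: yes — every two-step S-path is closed by a direct edge.
Euclidean: yes — any two successors of a common world are S-related.
Only reflexive fails.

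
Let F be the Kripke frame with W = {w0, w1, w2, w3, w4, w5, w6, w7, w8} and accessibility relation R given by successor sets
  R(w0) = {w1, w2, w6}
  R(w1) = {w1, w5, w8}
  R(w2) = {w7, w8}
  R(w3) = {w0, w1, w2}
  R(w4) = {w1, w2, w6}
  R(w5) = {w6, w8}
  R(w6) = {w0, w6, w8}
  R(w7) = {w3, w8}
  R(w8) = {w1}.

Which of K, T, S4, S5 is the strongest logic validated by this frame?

Reflexive (axiom T): no — w0 is not related to itself.
Transitive (axiom 4): no — w0 R w1 and w1 R w5, but not w0 R w5.
Euclidean (axiom 5): no — w0 R w1 and w0 R w2, but not w1 R w2.
So F validates K; T would additionally require R to be reflexive. The strongest is K.

K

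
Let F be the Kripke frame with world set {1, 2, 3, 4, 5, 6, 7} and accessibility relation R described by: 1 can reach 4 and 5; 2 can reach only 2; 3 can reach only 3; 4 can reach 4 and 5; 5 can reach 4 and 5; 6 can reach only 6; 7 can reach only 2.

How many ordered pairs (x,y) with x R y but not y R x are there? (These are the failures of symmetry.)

Enumerating: (1,4), (1,5), (7,2).

3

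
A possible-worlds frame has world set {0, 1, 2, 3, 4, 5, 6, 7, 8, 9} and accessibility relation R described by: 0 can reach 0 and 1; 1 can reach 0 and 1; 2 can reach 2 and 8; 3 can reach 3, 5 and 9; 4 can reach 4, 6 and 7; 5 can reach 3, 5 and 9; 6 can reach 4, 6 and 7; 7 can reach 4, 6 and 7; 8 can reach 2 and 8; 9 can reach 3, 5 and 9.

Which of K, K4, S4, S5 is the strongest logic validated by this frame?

Transitive (axiom 4): yes — every two-step R-path is closed by a direct edge.
Reflexive (axiom T): yes — every world is R-related to itself.
Euclidean (axiom 5): yes — any two successors of a common world are R-related.
So F validates K, K4, S4, S5. The strongest is S5.

S5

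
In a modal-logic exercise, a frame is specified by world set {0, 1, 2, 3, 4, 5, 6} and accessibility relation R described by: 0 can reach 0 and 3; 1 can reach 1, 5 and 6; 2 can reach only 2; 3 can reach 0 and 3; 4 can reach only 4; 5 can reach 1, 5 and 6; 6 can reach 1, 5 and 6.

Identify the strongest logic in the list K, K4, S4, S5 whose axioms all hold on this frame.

Transitive (axiom 4): yes — every two-step R-path is closed by a direct edge.
Reflexive (axiom T): yes — every world is R-related to itself.
Euclidean (axiom 5): yes — any two successors of a common world are R-related.
So F validates K, K4, S4, S5. The strongest is S5.

S5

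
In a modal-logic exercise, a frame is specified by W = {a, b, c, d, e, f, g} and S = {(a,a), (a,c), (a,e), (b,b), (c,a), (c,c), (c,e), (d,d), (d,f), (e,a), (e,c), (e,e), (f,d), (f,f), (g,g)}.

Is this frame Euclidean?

Euclidean: yes — any two successors of a common world are S-related.

Yes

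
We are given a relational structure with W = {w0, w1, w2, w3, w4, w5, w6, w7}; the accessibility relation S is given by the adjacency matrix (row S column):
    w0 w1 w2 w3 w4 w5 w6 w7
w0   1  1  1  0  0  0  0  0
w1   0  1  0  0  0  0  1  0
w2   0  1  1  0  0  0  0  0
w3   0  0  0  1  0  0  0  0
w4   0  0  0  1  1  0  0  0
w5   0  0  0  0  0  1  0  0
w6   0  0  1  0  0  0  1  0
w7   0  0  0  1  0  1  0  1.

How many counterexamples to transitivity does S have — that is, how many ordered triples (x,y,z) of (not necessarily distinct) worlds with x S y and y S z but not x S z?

Enumerating: (w0,w1,w6), (w1,w6,w2), (w2,w1,w6), (w6,w2,w1).

4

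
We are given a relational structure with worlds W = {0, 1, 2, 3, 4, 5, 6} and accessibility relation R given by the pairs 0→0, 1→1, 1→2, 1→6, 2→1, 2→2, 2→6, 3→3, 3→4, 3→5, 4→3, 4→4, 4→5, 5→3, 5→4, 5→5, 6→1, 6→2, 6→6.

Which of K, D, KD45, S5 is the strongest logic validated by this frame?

S5

Serial (axiom D): yes — every world has a successor (e.g. 0 R 0).
Euclidean (axiom 5): yes — any two successors of a common world are R-related.
Transitive (axiom 4): yes — every two-step R-path is closed by a direct edge.
Reflexive (axiom T): yes — every world is R-related to itself.
So F validates K, D, KD45, S5. The strongest is S5.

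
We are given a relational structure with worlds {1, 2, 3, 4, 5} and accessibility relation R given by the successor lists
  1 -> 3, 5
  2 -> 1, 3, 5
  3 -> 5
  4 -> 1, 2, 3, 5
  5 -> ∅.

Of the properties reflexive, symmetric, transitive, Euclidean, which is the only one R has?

transitive

Reflexive: no — 1 is not related to itself.
Symmetric: no — 1 R 3 but not 3 R 1.
Transitive: yes — every two-step R-path is closed by a direct edge.
Euclidean: no — 1 R 5 and 1 R 3, but not 5 R 3.
Only transitive holds.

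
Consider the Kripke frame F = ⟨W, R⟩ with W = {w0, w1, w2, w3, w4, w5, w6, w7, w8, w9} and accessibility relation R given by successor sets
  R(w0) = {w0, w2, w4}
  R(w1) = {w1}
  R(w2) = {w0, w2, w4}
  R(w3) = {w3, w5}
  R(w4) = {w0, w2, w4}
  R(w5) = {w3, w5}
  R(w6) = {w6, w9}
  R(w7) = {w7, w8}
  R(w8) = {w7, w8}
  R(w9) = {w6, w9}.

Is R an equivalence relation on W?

Yes

Reflexive: yes — every world is R-related to itself.
Symmetric: yes — every pair in R has its reverse in R.
Transitive: yes — every two-step R-path is closed by a direct edge.
So R is an equivalence relation.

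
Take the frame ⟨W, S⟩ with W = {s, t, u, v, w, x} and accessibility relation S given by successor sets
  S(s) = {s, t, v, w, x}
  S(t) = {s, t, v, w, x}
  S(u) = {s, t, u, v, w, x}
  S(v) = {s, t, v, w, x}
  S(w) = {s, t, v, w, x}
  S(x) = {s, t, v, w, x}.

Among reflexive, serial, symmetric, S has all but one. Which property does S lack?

symmetric

Reflexive: yes — every world is S-related to itself.
Serial: yes — every world has a successor (e.g. s S s).
Symmetric: no — u S s but not s S u.
Only symmetric fails.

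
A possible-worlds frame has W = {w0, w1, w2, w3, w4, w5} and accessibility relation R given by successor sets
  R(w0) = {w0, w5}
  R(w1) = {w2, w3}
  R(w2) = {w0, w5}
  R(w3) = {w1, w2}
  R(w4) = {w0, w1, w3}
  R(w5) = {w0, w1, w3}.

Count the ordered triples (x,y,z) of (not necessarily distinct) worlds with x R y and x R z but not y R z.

Enumerating: (w0,w5,w5), (w1,w2,w2), (w1,w2,w3), (w1,w3,w3), (w2,w5,w5), (w3,w1,w1), (w3,w2,w1), (w3,w2,w2), (w4,w0,w1), (w4,w0,w3), (w4,w1,w0), (w4,w1,w1), … and 8 more.
Total: 20.

20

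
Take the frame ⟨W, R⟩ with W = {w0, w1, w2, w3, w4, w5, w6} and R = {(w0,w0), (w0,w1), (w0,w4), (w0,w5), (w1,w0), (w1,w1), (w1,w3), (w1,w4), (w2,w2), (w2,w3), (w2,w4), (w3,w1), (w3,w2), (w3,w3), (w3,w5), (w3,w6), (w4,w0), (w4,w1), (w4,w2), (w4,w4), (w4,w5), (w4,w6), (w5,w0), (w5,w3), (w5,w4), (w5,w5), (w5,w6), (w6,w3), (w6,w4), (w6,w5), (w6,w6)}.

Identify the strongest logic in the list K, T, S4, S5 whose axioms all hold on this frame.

Reflexive (axiom T): yes — every world is R-related to itself.
Transitive (axiom 4): no — w0 R w1 and w1 R w3, but not w0 R w3.
Euclidean (axiom 5): no — w0 R w1 and w0 R w5, but not w1 R w5.
So F validates K, T; S4 would additionally require R to be transitive. The strongest is T.

T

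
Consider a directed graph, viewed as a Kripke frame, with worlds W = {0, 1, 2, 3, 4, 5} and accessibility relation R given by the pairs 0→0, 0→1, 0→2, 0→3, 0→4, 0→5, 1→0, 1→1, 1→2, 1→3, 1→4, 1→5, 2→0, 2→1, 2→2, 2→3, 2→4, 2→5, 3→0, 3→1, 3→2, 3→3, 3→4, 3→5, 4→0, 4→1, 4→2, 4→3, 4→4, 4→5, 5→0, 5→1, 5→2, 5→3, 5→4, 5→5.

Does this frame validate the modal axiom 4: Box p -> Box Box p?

The schema 4 characterises exactly the transitive frames.
Transitive: yes — every two-step R-path is closed by a direct edge.

Yes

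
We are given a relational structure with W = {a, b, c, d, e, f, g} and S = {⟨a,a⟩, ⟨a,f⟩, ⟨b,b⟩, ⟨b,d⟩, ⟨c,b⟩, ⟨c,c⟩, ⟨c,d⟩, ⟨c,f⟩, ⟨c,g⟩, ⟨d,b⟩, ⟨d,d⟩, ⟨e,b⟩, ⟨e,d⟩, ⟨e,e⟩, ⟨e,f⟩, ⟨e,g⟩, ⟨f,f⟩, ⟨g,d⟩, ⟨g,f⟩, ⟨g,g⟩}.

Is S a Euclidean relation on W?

No

Euclidean: no — c S b and c S f, but not b S f.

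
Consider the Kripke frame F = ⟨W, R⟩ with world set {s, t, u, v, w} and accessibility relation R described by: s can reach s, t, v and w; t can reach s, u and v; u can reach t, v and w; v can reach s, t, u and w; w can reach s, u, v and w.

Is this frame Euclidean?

Euclidean: no — s R t and s R w, but not t R w.

No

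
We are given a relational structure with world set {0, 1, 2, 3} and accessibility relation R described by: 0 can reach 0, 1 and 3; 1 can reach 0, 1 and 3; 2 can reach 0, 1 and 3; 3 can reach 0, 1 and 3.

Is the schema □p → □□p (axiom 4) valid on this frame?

By correspondence theory, 4 is valid on a frame iff R is transitive.
Transitive: yes — every two-step R-path is closed by a direct edge.

Yes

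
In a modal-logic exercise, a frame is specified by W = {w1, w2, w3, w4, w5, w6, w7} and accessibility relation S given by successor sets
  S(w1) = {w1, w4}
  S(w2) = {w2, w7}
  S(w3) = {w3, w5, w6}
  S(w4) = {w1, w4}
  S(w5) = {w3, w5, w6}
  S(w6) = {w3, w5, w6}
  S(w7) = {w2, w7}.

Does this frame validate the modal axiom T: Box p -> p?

By correspondence theory, T is valid on a frame iff S is reflexive.
Reflexive: yes — every world is S-related to itself.

Yes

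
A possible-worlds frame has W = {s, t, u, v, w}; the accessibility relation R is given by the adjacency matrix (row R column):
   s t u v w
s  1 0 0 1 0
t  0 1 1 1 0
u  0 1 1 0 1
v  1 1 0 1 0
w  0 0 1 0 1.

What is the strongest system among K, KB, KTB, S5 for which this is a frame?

KTB

Symmetric (axiom B): yes — every pair in R has its reverse in R.
Reflexive (axiom T): yes — every world is R-related to itself.
Euclidean (axiom 5): no — t R u and t R v, but not u R v.
So F validates K, KB, KTB; S5 would additionally require R to be Euclidean. The strongest is KTB.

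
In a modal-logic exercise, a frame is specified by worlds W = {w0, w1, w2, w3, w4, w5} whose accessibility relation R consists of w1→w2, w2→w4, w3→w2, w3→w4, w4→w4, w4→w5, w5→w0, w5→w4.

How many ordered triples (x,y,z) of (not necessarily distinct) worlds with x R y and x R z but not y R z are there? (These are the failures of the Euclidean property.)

Enumerating: (w1,w2,w2), (w3,w2,w2), (w3,w4,w2), (w4,w5,w5), (w5,w0,w0), (w5,w0,w4), (w5,w4,w0).

7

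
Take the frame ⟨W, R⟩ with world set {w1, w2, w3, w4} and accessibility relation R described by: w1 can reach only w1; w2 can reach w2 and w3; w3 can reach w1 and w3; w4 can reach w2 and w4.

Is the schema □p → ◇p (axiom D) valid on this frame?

Yes

By correspondence theory, D is valid on a frame iff R is serial.
Serial: yes — every world has a successor (e.g. w1 R w1).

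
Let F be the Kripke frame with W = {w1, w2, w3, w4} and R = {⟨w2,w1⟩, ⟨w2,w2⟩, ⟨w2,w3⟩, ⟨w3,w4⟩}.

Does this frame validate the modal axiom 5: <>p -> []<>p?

Axiom 5 corresponds to the accessibility relation being Euclidean.
Euclidean: no — w2 R w1 and w2 R w3, but not w1 R w3.

No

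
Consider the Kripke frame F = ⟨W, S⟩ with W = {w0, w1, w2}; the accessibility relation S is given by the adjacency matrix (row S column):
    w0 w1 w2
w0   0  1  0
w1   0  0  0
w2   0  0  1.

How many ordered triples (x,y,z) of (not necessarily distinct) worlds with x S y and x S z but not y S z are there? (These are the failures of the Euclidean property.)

Enumerating: (w0,w1,w1).

1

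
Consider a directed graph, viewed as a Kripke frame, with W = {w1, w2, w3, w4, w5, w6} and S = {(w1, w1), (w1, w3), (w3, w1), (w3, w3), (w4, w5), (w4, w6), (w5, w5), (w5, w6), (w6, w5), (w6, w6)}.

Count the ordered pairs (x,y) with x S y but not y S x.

2

Enumerating: (w4,w5), (w4,w6).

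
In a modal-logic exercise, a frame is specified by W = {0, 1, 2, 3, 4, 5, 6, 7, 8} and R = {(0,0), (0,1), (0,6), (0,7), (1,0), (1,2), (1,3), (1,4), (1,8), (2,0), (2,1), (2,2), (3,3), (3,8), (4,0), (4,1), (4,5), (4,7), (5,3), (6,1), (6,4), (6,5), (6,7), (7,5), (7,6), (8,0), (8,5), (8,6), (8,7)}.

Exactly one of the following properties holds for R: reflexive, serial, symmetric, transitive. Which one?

serial

Reflexive: no — 1 is not related to itself.
Serial: yes — every world has a successor (e.g. 0 R 0).
Symmetric: no — 0 R 6 but not 6 R 0.
Transitive: no — 0 R 1 and 1 R 2, but not 0 R 2.
Only serial holds.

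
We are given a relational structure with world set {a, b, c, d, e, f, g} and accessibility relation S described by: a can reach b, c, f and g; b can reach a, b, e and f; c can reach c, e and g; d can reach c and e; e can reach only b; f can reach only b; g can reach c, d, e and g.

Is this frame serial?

Yes

Serial: yes — every world has a successor (e.g. a S b).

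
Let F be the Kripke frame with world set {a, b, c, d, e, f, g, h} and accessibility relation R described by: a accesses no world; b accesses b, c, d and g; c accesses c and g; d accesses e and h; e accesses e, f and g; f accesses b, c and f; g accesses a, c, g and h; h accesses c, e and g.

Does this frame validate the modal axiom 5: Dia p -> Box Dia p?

No

By correspondence theory, 5 is valid on a frame iff R is Euclidean.
Euclidean: no — b R c and b R d, but not c R d.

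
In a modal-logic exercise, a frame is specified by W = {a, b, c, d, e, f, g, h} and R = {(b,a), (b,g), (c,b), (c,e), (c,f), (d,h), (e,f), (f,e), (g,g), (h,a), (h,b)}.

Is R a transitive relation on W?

No

Transitive: no — c R b and b R a, but not c R a.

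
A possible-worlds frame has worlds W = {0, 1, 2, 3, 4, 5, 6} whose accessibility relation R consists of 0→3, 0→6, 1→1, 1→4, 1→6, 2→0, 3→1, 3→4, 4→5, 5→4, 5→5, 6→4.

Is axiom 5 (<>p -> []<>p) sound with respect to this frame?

No

Axiom 5 corresponds to the accessibility relation being Euclidean.
Euclidean: no — 0 R 3 and 0 R 6, but not 3 R 6.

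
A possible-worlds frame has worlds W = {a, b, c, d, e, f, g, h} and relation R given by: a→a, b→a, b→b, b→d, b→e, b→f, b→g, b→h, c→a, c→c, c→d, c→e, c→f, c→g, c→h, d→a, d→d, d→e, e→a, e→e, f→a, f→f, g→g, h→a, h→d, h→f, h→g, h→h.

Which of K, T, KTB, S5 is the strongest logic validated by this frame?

Reflexive (axiom T): yes — every world is R-related to itself.
Symmetric (axiom B): no — b R a but not a R b.
Euclidean (axiom 5): no — b R a and b R d, but not a R d.
So F validates K, T; KTB would additionally require R to be symmetric. The strongest is T.

T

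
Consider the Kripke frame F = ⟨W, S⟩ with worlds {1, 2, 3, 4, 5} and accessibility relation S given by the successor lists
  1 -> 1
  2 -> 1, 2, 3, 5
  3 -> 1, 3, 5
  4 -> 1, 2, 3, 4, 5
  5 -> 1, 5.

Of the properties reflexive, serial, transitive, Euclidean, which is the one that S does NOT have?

Reflexive: yes — every world is S-related to itself.
Serial: yes — every world has a successor (e.g. 1 S 1).
Transitive: yes — every two-step S-path is closed by a direct edge.
Euclidean: no — 2 S 1 and 2 S 3, but not 1 S 3.
Only Euclidean fails.

Euclidean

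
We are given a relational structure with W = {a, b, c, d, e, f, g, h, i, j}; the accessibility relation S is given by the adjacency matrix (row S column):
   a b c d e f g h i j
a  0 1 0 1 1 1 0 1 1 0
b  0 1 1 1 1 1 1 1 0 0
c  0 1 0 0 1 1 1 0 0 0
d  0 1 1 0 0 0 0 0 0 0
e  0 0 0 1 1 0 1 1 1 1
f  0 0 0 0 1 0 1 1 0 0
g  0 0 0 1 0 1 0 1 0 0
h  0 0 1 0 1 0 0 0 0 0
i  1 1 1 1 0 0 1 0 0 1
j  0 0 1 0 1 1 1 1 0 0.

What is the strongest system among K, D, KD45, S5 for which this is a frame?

D

Serial (axiom D): yes — every world has a successor (e.g. a S b).
Euclidean (axiom 5): no — a S b and a S i, but not b S i.
Transitive (axiom 4): no — a S b and b S c, but not a S c.
Reflexive (axiom T): no — a is not related to itself.
So F validates K, D; KD45 would additionally require S to be Euclidean and transitive. The strongest is D.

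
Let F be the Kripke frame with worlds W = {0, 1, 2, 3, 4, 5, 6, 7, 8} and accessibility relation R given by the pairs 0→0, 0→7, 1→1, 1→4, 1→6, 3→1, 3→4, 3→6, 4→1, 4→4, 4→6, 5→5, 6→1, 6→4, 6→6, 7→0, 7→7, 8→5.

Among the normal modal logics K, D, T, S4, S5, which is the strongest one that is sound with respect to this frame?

K

Serial (axiom D): no — 2 has no R-successor.
Reflexive (axiom T): no — 2 is not related to itself.
Transitive (axiom 4): yes — every two-step R-path is closed by a direct edge.
Euclidean (axiom 5): yes — any two successors of a common world are R-related.
So F validates K; D would additionally require R to be serial. The strongest is K.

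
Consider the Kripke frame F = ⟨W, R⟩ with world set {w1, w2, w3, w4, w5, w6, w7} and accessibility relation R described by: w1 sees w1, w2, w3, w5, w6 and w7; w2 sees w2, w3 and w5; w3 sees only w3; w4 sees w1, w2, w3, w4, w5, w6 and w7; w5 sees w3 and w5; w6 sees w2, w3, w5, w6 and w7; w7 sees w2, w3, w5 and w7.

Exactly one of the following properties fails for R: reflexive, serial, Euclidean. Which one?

Reflexive: yes — every world is R-related to itself.
Serial: yes — every world has a successor (e.g. w1 R w1).
Euclidean: no — w1 R w2 and w1 R w6, but not w2 R w6.
Only Euclidean fails.

Euclidean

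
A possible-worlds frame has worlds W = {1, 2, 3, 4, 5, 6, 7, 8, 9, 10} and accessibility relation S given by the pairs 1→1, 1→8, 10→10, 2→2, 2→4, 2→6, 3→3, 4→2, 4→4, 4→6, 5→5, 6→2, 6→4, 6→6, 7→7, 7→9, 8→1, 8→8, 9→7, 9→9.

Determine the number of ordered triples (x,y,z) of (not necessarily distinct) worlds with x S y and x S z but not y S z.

S is Euclidean; there are no such tuples.

0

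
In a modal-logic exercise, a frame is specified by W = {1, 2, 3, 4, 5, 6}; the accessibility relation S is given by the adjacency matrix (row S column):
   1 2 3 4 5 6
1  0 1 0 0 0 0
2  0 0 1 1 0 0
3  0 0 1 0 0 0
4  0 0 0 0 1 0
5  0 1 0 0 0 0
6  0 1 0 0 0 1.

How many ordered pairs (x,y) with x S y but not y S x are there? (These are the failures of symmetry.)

6

Enumerating: (1,2), (2,3), (2,4), (4,5), (5,2), (6,2).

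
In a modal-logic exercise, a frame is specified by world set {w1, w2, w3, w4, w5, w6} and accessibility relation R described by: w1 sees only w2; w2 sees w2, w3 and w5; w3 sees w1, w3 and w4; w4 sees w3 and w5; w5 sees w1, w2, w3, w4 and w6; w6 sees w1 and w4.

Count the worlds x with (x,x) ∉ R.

Enumerating: w1, w4, w5, w6.

4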